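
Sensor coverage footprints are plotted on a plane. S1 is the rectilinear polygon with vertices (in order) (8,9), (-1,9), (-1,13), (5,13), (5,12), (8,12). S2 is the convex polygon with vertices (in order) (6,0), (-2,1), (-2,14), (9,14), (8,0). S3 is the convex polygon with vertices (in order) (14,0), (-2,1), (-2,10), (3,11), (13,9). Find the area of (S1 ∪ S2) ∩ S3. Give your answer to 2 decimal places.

The region (S1 ∪ S2) ∩ S3 is the polygon with vertices (-2,10), (3,11), (8.704,9.859), (8.027,0.373), (-2,1).
By the shoelace formula its area is 101.64.

101.64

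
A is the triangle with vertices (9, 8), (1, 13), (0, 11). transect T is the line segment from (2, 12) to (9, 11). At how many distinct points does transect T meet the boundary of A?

The segment meets the boundary at (2.778,11.889).

1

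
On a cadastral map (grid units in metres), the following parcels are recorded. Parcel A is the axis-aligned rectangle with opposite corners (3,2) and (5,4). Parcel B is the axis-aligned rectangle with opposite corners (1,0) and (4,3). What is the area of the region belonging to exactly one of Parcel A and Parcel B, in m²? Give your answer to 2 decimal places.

11.00

|Parcel A∩Parcel B|: x∈[3,4], y∈[2,3] → 1·1 = 1.
|Parcel A △ Parcel B| = |Parcel A| + |Parcel B| − 2·|Parcel A∩Parcel B| = 4 + 9 − 2 = 11.00.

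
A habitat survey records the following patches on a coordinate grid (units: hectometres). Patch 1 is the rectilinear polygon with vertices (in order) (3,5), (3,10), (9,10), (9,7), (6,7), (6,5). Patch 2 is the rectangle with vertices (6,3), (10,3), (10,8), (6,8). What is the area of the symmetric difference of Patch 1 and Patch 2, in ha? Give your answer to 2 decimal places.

|Patch 1| = 24, |Patch 2| = 20, |Patch 1∩Patch 2| = 3.
|Patch 1 △ Patch 2| = |Patch 1| + |Patch 2| − 2·|Patch 1∩Patch 2| = 24 + 20 − 6 = 38.00.

38.00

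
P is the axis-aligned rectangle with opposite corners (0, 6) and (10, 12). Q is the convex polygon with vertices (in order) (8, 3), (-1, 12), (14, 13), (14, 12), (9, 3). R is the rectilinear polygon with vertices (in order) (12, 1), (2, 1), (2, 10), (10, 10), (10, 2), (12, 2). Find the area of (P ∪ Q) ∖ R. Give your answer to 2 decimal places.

|P ∪ Q| = 92.
|(P ∪ Q) ∩ R| = 41.6.
|(P ∪ Q) ∖ R| = 92 − 41.6 = 50.40.

50.40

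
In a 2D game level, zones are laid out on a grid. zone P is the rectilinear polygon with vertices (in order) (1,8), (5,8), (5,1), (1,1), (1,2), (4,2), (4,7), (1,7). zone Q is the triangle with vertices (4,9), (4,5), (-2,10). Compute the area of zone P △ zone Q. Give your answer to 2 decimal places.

19.30

|zone P| = 13, |zone Q| = 12, |zone P∩zone Q| = 2.85.
|zone P △ zone Q| = |zone P| + |zone Q| − 2·|zone P∩zone Q| = 13 + 12 − 5.7 = 19.30.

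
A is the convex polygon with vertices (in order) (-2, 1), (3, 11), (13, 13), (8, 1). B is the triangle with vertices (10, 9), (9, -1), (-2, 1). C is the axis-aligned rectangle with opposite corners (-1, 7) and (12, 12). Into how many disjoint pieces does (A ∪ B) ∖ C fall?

(A ∪ B) ∖ C splits into 2 disjoint pieces (area 2.7, area 71.9737).

2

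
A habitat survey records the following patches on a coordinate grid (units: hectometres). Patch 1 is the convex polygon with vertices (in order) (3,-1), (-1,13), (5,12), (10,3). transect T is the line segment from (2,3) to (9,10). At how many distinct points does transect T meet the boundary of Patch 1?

The segment meets the boundary at (7.143,8.143).

1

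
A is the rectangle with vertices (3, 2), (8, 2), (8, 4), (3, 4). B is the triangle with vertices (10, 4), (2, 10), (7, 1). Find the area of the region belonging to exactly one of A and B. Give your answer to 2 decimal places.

22.56

|A| = 10, |B| = 21, |A∩B| = 4.2222.
|A △ B| = |A| + |B| − 2·|A∩B| = 10 + 21 − 8.4444 = 22.56.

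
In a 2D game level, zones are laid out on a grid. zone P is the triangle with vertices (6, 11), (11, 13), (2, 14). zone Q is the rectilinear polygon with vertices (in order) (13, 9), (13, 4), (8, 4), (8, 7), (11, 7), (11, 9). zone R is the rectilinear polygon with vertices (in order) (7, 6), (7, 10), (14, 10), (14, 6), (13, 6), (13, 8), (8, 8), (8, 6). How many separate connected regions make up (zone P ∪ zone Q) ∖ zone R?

(zone P ∪ zone Q) ∖ zone R splits into 2 disjoint pieces (area 11.5, area 17).

2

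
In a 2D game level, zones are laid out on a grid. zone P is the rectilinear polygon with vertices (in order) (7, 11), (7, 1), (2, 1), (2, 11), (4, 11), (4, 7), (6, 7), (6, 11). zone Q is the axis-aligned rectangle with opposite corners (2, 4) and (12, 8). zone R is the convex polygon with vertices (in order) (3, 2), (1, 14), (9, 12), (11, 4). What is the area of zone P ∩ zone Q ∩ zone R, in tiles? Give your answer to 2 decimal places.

16.67

The intersection is the polygon with vertices (2.667,4), (2,8), (4,8), (4,7), (6,7), (6,8), (7,8), (7,4).
By the shoelace formula its area is 16.67.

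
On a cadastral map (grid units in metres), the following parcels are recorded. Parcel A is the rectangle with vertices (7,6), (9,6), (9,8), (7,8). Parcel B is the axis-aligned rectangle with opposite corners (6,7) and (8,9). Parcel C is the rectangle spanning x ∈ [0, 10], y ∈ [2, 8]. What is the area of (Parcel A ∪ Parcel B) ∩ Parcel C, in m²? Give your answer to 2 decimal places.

5.00

The region (Parcel A ∪ Parcel B) ∩ Parcel C is the polygon with vertices (9,6), (7,6), (7,7), (6,7), (6,8), (8,8), (9,8).
By the shoelace formula its area is 5.00.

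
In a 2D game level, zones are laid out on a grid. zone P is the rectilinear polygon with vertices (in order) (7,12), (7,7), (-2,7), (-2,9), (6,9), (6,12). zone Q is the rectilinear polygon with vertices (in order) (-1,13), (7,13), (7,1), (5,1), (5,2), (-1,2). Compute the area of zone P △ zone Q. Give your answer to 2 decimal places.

|zone P| = 21, |zone Q| = 90, |zone P∩zone Q| = 19.
|zone P △ zone Q| = |zone P| + |zone Q| − 2·|zone P∩zone Q| = 21 + 90 − 38 = 73.00.

73.00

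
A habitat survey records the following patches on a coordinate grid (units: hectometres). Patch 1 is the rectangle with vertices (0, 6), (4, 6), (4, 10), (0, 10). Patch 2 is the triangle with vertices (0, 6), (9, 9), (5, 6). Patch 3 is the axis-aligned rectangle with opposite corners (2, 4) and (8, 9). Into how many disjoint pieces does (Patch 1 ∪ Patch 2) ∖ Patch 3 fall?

(Patch 1 ∪ Patch 2) ∖ Patch 3 splits into 2 disjoint pieces (area 10, area 0.2083).

2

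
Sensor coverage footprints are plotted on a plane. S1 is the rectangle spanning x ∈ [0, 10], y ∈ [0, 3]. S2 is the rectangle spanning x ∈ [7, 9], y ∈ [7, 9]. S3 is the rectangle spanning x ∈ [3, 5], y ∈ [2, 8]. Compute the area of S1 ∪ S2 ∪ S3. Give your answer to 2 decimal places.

By inclusion–exclusion:
Individual areas: |S1| = 30, |S2| = 4, |S3| = 12.
|S1∩S2| = 0 (no overlap).
|S1∩S3|: x∈[3,5], y∈[2,3] → 2·1 = 2.
|S2∩S3| = 0 (no overlap).
|S1∩S2∩S3| = 0.
|S1 ∪ S2 ∪ S3| = 46 − 2 + 0 = 44.00.

44.00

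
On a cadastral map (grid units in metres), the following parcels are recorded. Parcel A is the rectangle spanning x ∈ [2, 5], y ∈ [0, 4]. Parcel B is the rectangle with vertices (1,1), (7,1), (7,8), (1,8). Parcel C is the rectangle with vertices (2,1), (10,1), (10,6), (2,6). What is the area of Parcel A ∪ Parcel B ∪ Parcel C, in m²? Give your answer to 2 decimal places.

60.00

By inclusion–exclusion:
Individual areas: |Parcel A| = 12, |Parcel B| = 42, |Parcel C| = 40.
|Parcel A∩Parcel B|: x∈[2,5], y∈[1,4] → 3·3 = 9.
|Parcel A∩Parcel C|: x∈[2,5], y∈[1,4] → 3·3 = 9.
|Parcel B∩Parcel C|: x∈[2,7], y∈[1,6] → 5·5 = 25.
|Parcel A∩Parcel B∩Parcel C| = 9.
|Parcel A ∪ Parcel B ∪ Parcel C| = 94 − 43 + 9 = 60.00.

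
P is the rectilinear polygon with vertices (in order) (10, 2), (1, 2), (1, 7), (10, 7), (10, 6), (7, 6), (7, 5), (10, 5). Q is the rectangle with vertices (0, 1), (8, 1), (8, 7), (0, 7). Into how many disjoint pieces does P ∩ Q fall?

1

P ∩ Q is a single connected region.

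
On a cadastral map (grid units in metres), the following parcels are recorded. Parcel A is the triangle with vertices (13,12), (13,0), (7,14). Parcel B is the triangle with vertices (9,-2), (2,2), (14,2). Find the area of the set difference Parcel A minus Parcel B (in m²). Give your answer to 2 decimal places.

35.37

|Parcel A| = 36, |Parcel A∩Parcel B| = 0.6274.
|Parcel A ∖ Parcel B| = |Parcel A| − |Parcel A∩Parcel B| = 36 − 0.6274 = 35.37.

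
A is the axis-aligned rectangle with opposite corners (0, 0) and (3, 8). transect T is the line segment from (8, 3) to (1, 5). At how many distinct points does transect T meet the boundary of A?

The segment meets the boundary at (3,4.429).

1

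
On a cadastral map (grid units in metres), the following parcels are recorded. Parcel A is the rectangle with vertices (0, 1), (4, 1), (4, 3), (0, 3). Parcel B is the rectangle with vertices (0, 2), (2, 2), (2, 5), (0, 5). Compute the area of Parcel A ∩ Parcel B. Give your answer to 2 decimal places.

|Parcel A∩Parcel B|: x∈[0,2], y∈[2,3] → 2·1 = 2.

2.00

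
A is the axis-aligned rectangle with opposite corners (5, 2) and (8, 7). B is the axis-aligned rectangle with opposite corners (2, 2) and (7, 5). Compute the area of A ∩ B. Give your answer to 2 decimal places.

6.00

|A∩B|: x∈[5,7], y∈[2,5] → 2·3 = 6.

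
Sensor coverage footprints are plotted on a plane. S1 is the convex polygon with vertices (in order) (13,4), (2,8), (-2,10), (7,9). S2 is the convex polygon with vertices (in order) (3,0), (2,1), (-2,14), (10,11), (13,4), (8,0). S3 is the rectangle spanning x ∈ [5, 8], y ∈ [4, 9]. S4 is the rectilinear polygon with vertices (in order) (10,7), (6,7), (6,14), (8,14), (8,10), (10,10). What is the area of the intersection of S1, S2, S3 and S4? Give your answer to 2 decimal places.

3.58

The intersection is the polygon with vertices (8,7), (6,7), (6,9), (7,9), (8,8.167).
By the shoelace formula its area is 3.58.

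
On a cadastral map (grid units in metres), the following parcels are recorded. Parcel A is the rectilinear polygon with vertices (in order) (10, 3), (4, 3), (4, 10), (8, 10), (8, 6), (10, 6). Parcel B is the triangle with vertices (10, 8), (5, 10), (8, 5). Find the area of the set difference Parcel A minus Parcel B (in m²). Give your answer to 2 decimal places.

|Parcel A| = 34, |Parcel A∩Parcel B| = 6.0333.
|Parcel A ∖ Parcel B| = |Parcel A| − |Parcel A∩Parcel B| = 34 − 6.0333 = 27.97.

27.97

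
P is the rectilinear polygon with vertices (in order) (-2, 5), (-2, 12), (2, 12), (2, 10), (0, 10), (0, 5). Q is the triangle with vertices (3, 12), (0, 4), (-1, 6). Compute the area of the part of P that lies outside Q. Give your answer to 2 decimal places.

16.42

|P| = 18, |P∩Q| = 1.5833.
|P ∖ Q| = |P| − |P∩Q| = 18 − 1.5833 = 16.42.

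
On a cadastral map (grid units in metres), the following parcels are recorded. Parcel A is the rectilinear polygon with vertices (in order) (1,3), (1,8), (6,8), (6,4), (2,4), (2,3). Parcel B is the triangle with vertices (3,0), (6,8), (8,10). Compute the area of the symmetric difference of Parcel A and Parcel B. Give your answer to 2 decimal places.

22.00

|Parcel A| = 21, |Parcel B| = 5, |Parcel A∩Parcel B| = 2.
|Parcel A △ Parcel B| = |Parcel A| + |Parcel B| − 2·|Parcel A∩Parcel B| = 21 + 5 − 4 = 22.00.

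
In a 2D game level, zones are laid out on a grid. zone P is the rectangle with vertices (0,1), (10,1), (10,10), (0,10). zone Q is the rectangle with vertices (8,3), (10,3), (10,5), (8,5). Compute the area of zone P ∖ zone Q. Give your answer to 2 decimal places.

86.00

|zone P∩zone Q|: x∈[8,10], y∈[3,5] → 2·2 = 4.
|zone P| = 90.
|zone P ∖ zone Q| = |zone P| − |zone P∩zone Q| = 90 − 4 = 86.00.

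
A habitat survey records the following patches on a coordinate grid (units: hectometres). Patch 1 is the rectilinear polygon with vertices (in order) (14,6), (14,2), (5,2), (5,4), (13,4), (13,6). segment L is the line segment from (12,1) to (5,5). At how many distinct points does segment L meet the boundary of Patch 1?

The segment meets the boundary at (6.75,4), (10.25,2).

2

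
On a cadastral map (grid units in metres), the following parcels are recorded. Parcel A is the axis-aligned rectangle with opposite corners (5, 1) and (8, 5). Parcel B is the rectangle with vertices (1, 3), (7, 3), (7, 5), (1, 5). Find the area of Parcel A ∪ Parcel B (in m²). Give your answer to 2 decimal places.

20.00

By inclusion–exclusion:
Individual areas: |Parcel A| = 12, |Parcel B| = 12.
|Parcel A∩Parcel B|: x∈[5,7], y∈[3,5] → 2·2 = 4.
|Parcel A ∪ Parcel B| = 24 − 4 = 20.00.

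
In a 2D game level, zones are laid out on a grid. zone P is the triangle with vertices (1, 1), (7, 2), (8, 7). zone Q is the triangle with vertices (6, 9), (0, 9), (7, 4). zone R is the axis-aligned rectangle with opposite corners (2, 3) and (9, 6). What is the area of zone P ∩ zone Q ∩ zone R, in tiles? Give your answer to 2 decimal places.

The intersection is the polygon with vertices (7,4), (5.636,4.974), (6.634,5.829).
By the shoelace formula its area is 1.07.

1.07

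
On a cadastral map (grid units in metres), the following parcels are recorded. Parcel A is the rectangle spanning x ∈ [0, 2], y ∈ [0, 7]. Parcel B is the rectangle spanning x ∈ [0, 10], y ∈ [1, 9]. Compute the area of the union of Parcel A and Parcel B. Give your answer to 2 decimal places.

82.00

By inclusion–exclusion:
Individual areas: |Parcel A| = 14, |Parcel B| = 80.
|Parcel A∩Parcel B|: x∈[0,2], y∈[1,7] → 2·6 = 12.
|Parcel A ∪ Parcel B| = 94 − 12 = 82.00.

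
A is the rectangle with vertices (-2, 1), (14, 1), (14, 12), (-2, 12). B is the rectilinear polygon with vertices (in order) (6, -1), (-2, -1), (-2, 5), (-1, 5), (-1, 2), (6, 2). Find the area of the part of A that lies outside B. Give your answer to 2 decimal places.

|A| = 176, |A∩B| = 11.
|A ∖ B| = |A| − |A∩B| = 176 − 11 = 165.00.

165.00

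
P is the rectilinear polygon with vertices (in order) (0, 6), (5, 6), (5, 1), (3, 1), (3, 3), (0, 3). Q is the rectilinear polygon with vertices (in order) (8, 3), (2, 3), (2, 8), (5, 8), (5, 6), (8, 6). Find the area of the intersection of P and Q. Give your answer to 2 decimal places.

9.00

The intersection is the polygon with vertices (5,6), (5,3), (3,3), (2,3), (2,6).
By the shoelace formula its area is 9.00.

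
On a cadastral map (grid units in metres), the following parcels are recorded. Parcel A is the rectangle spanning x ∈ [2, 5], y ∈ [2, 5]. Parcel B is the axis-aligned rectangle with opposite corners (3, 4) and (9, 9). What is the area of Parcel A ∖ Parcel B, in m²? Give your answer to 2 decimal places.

|Parcel A∩Parcel B|: x∈[3,5], y∈[4,5] → 2·1 = 2.
|Parcel A| = 9.
|Parcel A ∖ Parcel B| = |Parcel A| − |Parcel A∩Parcel B| = 9 − 2 = 7.00.

7.00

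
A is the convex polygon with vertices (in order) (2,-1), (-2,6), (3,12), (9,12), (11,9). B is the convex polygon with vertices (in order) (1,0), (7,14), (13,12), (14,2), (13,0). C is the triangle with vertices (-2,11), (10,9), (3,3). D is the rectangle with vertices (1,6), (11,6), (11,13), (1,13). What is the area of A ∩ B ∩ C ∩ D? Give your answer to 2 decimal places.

The intersection is the polygon with vertices (10,9), (6.5,6), (3.571,6), (5.2,9.8).
By the shoelace formula its area is 14.16.

14.16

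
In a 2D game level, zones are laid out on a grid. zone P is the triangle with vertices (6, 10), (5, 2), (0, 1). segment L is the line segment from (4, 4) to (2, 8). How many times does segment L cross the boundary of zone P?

1

The segment meets the boundary at (3.143,5.714).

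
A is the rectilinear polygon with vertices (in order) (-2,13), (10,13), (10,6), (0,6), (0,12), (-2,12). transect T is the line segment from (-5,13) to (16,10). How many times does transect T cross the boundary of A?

The segment meets the boundary at (10,10.857), (-2,12.571).

2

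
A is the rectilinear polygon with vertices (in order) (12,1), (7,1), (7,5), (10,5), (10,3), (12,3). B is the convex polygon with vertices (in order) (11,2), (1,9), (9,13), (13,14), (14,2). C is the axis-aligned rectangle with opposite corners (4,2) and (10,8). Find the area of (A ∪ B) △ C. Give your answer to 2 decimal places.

86.70

|A ∪ B| = 99.6.
|(A ∪ B) ∩ C| = 24.45.
|(A ∪ B) △ C| = 99.6 + 36 − 48.9 = 86.70.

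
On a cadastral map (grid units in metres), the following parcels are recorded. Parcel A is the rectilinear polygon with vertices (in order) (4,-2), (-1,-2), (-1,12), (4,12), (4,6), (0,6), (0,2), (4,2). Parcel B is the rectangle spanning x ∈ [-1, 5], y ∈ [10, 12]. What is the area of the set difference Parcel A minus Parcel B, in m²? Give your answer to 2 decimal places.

44.00

|Parcel A| = 54, |Parcel A∩Parcel B| = 10.
|Parcel A ∖ Parcel B| = |Parcel A| − |Parcel A∩Parcel B| = 54 − 10 = 44.00.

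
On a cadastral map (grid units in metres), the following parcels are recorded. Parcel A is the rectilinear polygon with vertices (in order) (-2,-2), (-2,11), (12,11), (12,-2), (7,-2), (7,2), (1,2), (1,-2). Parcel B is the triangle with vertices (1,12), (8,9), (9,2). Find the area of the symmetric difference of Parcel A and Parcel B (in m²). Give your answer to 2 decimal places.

136.53

|Parcel A| = 158, |Parcel B| = 23, |Parcel A∩Parcel B| = 22.2333.
|Parcel A △ Parcel B| = |Parcel A| + |Parcel B| − 2·|Parcel A∩Parcel B| = 158 + 23 − 44.4667 = 136.53.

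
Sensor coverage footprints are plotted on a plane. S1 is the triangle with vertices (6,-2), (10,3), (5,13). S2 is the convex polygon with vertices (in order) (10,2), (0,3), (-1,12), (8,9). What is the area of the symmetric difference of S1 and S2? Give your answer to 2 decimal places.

61.38

|S1| = 32.5, |S2| = 73, |S1∩S2| = 22.0587.
|S1 △ S2| = |S1| + |S2| − 2·|S1∩S2| = 32.5 + 73 − 44.1174 = 61.38.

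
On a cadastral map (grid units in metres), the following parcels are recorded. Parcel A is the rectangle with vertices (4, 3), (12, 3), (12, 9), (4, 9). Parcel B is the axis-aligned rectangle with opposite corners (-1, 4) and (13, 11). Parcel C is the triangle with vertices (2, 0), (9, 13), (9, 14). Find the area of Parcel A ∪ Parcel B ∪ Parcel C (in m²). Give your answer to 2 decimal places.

107.46

By inclusion–exclusion:
Individual areas: |Parcel A| = 48, |Parcel B| = 98, |Parcel C| = 3.5.
|Parcel A∩Parcel B|: x∈[4,12], y∈[4,9] → 8·5 = 40.
|Parcel A∩Parcel C| = 1.272.
|Parcel B∩Parcel C| = 2.0192.
|Parcel A∩Parcel B∩Parcel C| = 1.25.
|Parcel A ∪ Parcel B ∪ Parcel C| = 149.5 − 43.2912 + 1.25 = 107.46.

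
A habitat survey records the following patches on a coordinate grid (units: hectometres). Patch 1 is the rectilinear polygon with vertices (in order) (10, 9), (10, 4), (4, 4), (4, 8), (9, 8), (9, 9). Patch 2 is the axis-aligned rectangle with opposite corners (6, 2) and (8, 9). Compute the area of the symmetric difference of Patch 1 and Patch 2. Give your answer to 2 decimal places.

|Patch 1| = 25, |Patch 2| = 14, |Patch 1∩Patch 2| = 8.
|Patch 1 △ Patch 2| = |Patch 1| + |Patch 2| − 2·|Patch 1∩Patch 2| = 25 + 14 − 16 = 23.00.

23.00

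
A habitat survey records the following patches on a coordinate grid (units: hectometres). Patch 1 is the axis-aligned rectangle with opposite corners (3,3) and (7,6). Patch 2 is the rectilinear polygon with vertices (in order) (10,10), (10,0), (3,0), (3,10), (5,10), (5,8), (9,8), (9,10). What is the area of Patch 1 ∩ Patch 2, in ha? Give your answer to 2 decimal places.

12.00

The intersection is the polygon with vertices (7,6), (7,3), (3,3), (3,6).
By the shoelace formula its area is 12.00.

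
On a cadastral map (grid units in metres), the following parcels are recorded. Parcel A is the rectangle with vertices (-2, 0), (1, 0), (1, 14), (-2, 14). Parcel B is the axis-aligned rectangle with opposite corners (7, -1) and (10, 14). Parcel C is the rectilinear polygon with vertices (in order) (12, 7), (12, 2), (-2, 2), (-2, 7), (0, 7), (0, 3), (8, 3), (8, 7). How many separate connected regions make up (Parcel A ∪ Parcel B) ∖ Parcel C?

4

(Parcel A ∪ Parcel B) ∖ Parcel C splits into 4 disjoint pieces (area 6, area 25, area 9, area 25).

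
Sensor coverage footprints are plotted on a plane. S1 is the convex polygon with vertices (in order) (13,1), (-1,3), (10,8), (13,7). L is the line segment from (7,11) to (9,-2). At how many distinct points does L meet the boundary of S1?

The segment meets the boundary at (8.438,1.652), (7.627,6.922).

2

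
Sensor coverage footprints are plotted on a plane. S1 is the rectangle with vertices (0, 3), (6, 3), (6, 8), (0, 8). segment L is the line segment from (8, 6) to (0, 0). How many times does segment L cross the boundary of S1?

The segment meets the boundary at (4,3), (6,4.5).

2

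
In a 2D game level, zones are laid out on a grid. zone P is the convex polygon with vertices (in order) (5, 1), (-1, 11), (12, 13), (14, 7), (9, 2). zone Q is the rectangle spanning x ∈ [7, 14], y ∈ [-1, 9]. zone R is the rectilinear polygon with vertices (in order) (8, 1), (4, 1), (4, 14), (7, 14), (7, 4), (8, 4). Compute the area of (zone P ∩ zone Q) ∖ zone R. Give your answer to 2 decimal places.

|zone P ∩ zone Q| = 36.3333.
|(zone P ∩ zone Q) ∩ zone R| = 2.375.
|(zone P ∩ zone Q) ∖ zone R| = 36.3333 − 2.375 = 33.96.

33.96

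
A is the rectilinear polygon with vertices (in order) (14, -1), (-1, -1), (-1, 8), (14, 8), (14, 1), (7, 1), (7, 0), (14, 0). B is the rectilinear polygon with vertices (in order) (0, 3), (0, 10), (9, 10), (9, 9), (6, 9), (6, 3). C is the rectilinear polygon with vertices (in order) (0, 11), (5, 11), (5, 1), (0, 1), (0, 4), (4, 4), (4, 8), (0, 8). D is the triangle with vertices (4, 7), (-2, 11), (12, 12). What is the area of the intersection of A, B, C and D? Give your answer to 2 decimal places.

0.69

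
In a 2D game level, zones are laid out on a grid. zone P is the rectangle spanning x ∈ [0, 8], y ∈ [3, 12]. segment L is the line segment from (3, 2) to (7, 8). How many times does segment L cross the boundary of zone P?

1

The segment meets the boundary at (3.667,3).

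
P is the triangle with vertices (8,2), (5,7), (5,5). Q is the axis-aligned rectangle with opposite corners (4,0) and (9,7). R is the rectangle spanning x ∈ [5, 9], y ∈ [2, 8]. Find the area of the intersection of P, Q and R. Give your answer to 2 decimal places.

The intersection is the polygon with vertices (5,5), (5,7), (8,2).
By the shoelace formula its area is 3.00.

3.00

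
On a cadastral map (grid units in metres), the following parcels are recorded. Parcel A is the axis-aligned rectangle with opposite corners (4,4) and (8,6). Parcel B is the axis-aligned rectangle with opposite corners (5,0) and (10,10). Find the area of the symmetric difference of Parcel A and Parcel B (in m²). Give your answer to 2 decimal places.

|Parcel A∩Parcel B|: x∈[5,8], y∈[4,6] → 3·2 = 6.
|Parcel A △ Parcel B| = |Parcel A| + |Parcel B| − 2·|Parcel A∩Parcel B| = 8 + 50 − 12 = 46.00.

46.00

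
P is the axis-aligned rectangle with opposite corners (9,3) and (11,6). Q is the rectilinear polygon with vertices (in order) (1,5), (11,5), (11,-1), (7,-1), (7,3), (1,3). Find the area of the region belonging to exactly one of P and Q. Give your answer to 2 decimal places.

|P| = 6, |Q| = 36, |P∩Q| = 4.
|P △ Q| = |P| + |Q| − 2·|P∩Q| = 6 + 36 − 8 = 34.00.

34.00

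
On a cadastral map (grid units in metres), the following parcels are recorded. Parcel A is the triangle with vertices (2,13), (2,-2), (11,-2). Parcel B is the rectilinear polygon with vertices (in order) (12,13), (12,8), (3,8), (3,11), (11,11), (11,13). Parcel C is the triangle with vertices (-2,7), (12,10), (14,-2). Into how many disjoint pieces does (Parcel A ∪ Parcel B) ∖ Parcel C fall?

2

(Parcel A ∪ Parcel B) ∖ Parcel C splits into 2 disjoint pieces (area 36.6792, area 23.9143).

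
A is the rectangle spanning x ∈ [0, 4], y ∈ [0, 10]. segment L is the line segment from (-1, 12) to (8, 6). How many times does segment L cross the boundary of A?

2

The segment meets the boundary at (4,8.667), (2,10).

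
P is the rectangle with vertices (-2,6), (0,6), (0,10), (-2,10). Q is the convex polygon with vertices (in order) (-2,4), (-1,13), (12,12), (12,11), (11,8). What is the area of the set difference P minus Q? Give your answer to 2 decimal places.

1.78

|P| = 8, |P∩Q| = 6.2222.
|P ∖ Q| = |P| − |P∩Q| = 8 − 6.2222 = 1.78.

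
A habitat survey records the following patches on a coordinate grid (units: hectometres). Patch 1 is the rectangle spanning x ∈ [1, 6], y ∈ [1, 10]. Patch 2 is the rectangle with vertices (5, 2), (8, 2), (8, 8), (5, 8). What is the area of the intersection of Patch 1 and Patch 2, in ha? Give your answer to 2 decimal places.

|Patch 1∩Patch 2|: x∈[5,6], y∈[2,8] → 1·6 = 6.

6.00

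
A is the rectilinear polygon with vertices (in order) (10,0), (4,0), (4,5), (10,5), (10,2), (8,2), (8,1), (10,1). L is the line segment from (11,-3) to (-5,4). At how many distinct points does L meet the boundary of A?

The segment meets the boundary at (4,0.062), (4.143,0).

2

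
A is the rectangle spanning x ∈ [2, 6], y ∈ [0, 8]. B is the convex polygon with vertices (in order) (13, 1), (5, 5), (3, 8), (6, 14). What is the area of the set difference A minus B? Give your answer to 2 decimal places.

25.75

|A| = 32, |A∩B| = 6.25.
|A ∖ B| = |A| − |A∩B| = 32 − 6.25 = 25.75.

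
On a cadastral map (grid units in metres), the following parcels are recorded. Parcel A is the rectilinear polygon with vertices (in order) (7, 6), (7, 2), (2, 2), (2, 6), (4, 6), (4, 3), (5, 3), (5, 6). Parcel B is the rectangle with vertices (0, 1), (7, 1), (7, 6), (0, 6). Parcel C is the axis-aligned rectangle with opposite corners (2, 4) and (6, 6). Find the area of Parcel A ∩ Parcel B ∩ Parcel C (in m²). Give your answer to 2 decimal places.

6.00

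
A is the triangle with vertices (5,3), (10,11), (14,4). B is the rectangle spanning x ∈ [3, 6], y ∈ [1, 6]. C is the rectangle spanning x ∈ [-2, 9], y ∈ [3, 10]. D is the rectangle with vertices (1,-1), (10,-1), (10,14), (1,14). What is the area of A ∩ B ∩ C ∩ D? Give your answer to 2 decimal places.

The intersection is the polygon with vertices (5,3), (6,4.6), (6,3.111).
By the shoelace formula its area is 0.74.

0.74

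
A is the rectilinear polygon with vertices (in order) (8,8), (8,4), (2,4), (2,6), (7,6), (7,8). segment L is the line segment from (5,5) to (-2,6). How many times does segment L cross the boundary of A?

The segment meets the boundary at (2,5.429).

1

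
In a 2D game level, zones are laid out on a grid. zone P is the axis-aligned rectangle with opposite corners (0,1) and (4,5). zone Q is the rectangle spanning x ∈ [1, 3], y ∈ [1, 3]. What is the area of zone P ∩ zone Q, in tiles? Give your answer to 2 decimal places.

|zone P∩zone Q|: x∈[1,3], y∈[1,3] → 2·2 = 4.

4.00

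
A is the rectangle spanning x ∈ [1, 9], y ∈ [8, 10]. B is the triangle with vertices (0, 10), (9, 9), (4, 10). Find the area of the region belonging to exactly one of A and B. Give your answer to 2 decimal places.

|A| = 16, |B| = 2, |A∩B| = 1.9444.
|A △ B| = |A| + |B| − 2·|A∩B| = 16 + 2 − 3.8889 = 14.11.

14.11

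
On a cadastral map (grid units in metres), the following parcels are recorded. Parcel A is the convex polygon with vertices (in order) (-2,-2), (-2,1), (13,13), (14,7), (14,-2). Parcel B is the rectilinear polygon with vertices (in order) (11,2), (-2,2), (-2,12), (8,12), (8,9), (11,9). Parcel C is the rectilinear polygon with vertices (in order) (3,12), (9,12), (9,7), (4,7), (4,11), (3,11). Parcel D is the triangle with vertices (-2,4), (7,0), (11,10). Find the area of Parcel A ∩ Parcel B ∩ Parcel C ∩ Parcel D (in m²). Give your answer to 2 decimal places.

The intersection is the polygon with vertices (9,7), (5.5,7), (6.864,8.091), (8.833,9), (9,9).
By the shoelace formula its area is 4.12.

4.12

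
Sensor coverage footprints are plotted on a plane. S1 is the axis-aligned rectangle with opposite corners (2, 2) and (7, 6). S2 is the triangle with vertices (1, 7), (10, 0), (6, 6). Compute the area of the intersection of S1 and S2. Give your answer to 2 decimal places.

7.89

The intersection is the polygon with vertices (7,2.333), (2.286,6), (6,6), (7,4.5).
By the shoelace formula its area is 7.89.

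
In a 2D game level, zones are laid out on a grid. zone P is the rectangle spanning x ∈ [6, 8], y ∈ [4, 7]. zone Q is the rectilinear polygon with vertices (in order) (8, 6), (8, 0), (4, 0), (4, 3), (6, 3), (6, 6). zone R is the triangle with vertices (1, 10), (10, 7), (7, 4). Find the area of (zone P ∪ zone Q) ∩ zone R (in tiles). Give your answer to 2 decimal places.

The region (zone P ∪ zone Q) ∩ zone R is the polygon with vertices (6,6), (6,7), (8,7), (8,6), (8,5), (7,4), (6,5).
By the shoelace formula its area is 5.00.

5.00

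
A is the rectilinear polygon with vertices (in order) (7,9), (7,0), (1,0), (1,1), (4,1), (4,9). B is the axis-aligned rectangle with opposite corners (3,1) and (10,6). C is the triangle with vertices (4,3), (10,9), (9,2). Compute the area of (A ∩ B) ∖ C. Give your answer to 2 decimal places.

9.60

|A ∩ B| = 15.
|(A ∩ B) ∩ C| = 5.4.
|(A ∩ B) ∖ C| = 15 − 5.4 = 9.60.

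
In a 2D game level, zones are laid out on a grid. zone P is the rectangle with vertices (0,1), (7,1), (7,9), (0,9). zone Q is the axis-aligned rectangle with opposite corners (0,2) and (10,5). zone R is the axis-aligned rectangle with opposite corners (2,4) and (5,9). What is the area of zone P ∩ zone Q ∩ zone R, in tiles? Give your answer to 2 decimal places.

3.00

The intersection is the polygon with vertices (5,5), (5,4), (2,4), (2,5).
By the shoelace formula its area is 3.00.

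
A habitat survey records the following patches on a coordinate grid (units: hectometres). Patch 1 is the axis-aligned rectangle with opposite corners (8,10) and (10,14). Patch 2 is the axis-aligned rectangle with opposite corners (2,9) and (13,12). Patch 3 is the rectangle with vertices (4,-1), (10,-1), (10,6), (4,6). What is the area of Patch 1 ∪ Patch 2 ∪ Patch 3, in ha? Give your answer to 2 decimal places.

79.00

By inclusion–exclusion:
Individual areas: |Patch 1| = 8, |Patch 2| = 33, |Patch 3| = 42.
|Patch 1∩Patch 2|: x∈[8,10], y∈[10,12] → 2·2 = 4.
|Patch 1∩Patch 3| = 0 (no overlap).
|Patch 2∩Patch 3| = 0 (no overlap).
|Patch 1∩Patch 2∩Patch 3| = 0.
|Patch 1 ∪ Patch 2 ∪ Patch 3| = 83 − 4 + 0 = 79.00.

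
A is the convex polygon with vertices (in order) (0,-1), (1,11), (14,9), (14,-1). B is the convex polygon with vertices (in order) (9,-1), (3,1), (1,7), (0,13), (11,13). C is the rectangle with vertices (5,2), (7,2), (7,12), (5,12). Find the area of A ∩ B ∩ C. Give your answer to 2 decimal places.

The intersection is the polygon with vertices (7,10.077), (7,2), (5,2), (5,10.385).
By the shoelace formula its area is 16.46.

16.46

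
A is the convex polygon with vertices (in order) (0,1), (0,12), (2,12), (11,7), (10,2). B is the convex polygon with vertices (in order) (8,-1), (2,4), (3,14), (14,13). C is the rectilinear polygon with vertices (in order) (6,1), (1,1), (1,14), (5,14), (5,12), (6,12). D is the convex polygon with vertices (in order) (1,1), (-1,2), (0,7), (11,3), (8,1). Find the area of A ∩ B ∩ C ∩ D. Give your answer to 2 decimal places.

The intersection is the polygon with vertices (2,4), (2.219,6.193), (6,4.818), (6,1.6), (5,1.5).
By the shoelace formula its area is 12.13.

12.13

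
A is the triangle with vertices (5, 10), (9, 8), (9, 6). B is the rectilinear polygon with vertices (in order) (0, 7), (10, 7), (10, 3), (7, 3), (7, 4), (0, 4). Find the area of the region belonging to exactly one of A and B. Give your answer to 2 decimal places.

36.00

|A| = 4, |B| = 33, |A∩B| = 0.5.
|A △ B| = |A| + |B| − 2·|A∩B| = 4 + 33 − 1 = 36.00.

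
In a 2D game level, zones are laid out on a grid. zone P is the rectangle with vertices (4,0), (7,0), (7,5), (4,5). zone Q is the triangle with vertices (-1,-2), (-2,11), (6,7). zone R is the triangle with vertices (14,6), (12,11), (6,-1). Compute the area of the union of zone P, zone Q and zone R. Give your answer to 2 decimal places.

By inclusion–exclusion:
Individual areas: |zone P| = 15, |zone Q| = 50, |zone R| = 27.
|zone P∩zone Q| = 0.127.
|zone P∩zone R| = 0.25.
|zone Q∩zone R| = 0.
|zone P∩zone Q∩zone R| = 0.
|zone P ∪ zone Q ∪ zone R| = 92 − 0.377 + 0 = 91.62.

91.62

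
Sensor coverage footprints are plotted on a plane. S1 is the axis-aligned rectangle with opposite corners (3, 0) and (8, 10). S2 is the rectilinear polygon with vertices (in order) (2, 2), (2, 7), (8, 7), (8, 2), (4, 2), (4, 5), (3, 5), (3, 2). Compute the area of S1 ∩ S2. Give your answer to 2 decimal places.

22.00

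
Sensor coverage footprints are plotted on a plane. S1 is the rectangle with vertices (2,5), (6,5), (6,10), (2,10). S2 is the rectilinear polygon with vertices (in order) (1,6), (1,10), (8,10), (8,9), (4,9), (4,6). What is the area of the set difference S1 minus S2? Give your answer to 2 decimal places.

10.00

|S1| = 20, |S1∩S2| = 10.
|S1 ∖ S2| = |S1| − |S1∩S2| = 20 − 10 = 10.00.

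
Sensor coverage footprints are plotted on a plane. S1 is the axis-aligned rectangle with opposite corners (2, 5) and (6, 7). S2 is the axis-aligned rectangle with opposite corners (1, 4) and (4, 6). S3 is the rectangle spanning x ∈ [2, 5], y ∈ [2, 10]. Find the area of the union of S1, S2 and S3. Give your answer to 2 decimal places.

28.00

By inclusion–exclusion:
Individual areas: |S1| = 8, |S2| = 6, |S3| = 24.
|S1∩S2|: x∈[2,4], y∈[5,6] → 2·1 = 2.
|S1∩S3|: x∈[2,5], y∈[5,7] → 3·2 = 6.
|S2∩S3|: x∈[2,4], y∈[4,6] → 2·2 = 4.
|S1∩S2∩S3| = 2.
|S1 ∪ S2 ∪ S3| = 38 − 12 + 2 = 28.00.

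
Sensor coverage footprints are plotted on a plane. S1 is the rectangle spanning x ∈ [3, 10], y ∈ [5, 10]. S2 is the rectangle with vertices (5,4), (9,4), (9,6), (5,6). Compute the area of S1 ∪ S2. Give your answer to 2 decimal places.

By inclusion–exclusion:
Individual areas: |S1| = 35, |S2| = 8.
|S1∩S2|: x∈[5,9], y∈[5,6] → 4·1 = 4.
|S1 ∪ S2| = 43 − 4 = 39.00.

39.00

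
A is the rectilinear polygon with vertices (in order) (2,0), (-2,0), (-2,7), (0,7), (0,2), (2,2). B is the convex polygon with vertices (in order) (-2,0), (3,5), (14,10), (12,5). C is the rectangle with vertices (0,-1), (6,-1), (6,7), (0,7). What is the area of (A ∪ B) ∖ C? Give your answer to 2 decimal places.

|A ∪ B| = 59.8571.
|(A ∪ B) ∩ C| = 18.974.
|(A ∪ B) ∖ C| = 59.8571 − 18.974 = 40.88.

40.88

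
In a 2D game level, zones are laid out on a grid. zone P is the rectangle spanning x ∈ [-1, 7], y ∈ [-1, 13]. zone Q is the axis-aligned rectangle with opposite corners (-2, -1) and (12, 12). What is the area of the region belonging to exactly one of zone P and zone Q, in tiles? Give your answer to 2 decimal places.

|zone P∩zone Q|: x∈[-1,7], y∈[-1,12] → 8·13 = 104.
|zone P △ zone Q| = |zone P| + |zone Q| − 2·|zone P∩zone Q| = 112 + 182 − 208 = 86.00.

86.00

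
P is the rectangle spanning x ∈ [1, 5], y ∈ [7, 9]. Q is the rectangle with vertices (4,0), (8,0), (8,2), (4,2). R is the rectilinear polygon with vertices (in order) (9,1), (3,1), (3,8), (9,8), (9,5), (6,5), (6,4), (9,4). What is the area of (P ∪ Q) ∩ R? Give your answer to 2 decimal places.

|P ∪ Q| = 16.
|(P ∪ Q) ∩ R| = 6.00.

6.00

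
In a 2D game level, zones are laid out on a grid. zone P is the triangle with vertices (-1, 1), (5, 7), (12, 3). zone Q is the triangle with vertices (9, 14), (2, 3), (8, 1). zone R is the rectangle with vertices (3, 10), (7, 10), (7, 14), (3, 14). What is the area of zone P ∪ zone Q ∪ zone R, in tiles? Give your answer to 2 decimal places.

By inclusion–exclusion:
Individual areas: |zone P| = 33, |zone Q| = 40, |zone R| = 16.
|zone P∩zone Q| = 20.688.
|zone P∩zone R| = 0.
|zone Q∩zone R| = 0.2338.
|zone P∩zone Q∩zone R| = 0.
|zone P ∪ zone Q ∪ zone R| = 89 − 20.9218 + 0 = 68.08.

68.08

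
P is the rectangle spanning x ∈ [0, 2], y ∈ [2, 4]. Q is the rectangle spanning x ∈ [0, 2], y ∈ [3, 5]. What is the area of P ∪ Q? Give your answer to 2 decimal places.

By inclusion–exclusion:
Individual areas: |P| = 4, |Q| = 4.
|P∩Q|: x∈[0,2], y∈[3,4] → 2·1 = 2.
|P ∪ Q| = 8 − 2 = 6.00.

6.00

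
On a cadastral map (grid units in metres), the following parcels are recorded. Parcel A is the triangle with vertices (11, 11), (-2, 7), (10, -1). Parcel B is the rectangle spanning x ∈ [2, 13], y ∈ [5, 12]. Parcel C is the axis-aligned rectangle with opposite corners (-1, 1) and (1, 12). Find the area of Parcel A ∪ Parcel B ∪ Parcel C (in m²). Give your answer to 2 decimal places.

By inclusion–exclusion:
Individual areas: |Parcel A| = 76, |Parcel B| = 77, |Parcel C| = 22.
|Parcel A∩Parcel B| = 40.0385.
|Parcel A∩Parcel C| = 3.8974.
|Parcel B∩Parcel C| = 0 (no overlap).
|Parcel A∩Parcel B∩Parcel C| = 0.
|Parcel A ∪ Parcel B ∪ Parcel C| = 175 − 43.9359 + 0 = 131.06.

131.06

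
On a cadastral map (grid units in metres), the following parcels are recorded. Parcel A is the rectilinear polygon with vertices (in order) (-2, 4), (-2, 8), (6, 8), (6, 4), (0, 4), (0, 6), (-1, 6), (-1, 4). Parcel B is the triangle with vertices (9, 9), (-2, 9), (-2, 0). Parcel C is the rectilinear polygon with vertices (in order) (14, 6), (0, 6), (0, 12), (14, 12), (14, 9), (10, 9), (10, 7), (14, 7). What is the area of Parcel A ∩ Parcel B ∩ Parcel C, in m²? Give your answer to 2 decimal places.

The intersection is the polygon with vertices (6,8), (6,6.545), (5.333,6), (0,6), (0,8).
By the shoelace formula its area is 11.82.

11.82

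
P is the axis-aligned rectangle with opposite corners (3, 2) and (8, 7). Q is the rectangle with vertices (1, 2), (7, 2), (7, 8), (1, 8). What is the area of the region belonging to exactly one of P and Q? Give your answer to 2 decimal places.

21.00

|P∩Q|: x∈[3,7], y∈[2,7] → 4·5 = 20.
|P △ Q| = |P| + |Q| − 2·|P∩Q| = 25 + 36 − 40 = 21.00.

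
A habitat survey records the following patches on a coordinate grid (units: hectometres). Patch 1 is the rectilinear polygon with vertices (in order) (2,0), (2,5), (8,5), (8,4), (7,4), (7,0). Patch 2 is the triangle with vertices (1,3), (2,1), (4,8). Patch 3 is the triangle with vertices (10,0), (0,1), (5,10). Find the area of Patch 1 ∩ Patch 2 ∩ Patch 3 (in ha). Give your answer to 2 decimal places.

2.24

The intersection is the polygon with vertices (3.143,5), (2,1), (2,4.6), (2.222,5).
By the shoelace formula its area is 2.24.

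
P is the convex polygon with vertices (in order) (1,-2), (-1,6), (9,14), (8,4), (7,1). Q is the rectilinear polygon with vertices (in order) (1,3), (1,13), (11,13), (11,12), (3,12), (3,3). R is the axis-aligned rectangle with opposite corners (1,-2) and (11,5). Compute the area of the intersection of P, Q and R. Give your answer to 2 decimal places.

The intersection is the polygon with vertices (3,3), (1,3), (1,5), (3,5).
By the shoelace formula its area is 4.00.

4.00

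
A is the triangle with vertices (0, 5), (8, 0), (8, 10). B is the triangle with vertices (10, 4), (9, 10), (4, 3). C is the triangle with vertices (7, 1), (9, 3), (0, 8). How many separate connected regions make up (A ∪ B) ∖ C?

2

(A ∪ B) ∖ C splits into 2 disjoint pieces (area 10.2308, area 26.2229).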